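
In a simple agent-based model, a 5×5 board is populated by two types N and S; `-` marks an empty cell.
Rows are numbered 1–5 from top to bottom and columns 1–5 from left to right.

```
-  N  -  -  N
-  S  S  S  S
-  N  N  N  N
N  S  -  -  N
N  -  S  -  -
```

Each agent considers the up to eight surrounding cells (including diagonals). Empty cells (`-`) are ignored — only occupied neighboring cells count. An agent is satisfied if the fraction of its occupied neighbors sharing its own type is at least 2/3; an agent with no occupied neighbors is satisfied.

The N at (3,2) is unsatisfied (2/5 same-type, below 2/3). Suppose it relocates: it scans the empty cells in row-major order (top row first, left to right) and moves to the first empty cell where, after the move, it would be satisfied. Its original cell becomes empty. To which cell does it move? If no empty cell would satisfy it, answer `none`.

(4,4)

Vacating (3,2). Empty cells in order:
  (1,1): 1/2 same-type → still unsatisfied.
  (1,3): 1/4 same-type → still unsatisfied.
  (1,4): 1/4 same-type → still unsatisfied.
  (2,1): 1/2 same-type → still unsatisfied.
  (3,1): 1/3 same-type → still unsatisfied.
  (4,3): 2/4 same-type → still unsatisfied.
  (4,4): 4/5 same-type → satisfied — stop here.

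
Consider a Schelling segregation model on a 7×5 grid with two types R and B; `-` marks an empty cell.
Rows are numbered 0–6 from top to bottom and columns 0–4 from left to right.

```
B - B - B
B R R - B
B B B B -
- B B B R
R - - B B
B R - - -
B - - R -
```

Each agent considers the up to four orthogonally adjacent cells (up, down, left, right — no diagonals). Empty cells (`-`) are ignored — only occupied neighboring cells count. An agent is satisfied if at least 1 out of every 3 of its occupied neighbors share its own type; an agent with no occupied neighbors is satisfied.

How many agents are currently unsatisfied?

4

(0,0)B 1/1 ✓
(0,2)B 0/1 ✗
(0,4)B 1/1 ✓
(1,0)B 2/3 ✓
(1,1)R 1/3 ✓
(1,2)R 1/3 ✓
(1,4)B 1/1 ✓
(2,0)B 2/2 ✓
(2,1)B 3/4 ✓
(2,2)B 3/4 ✓
(2,3)B 2/2 ✓
(3,1)B 2/2 ✓
(3,2)B 3/3 ✓
(3,3)B 3/4 ✓
(3,4)R 0/2 ✗
(4,0)R 0/1 ✗
(4,3)B 2/2 ✓
(4,4)B 1/2 ✓
(5,0)B 1/3 ✓
(5,1)R 0/1 ✗
(6,0)B 1/1 ✓
(6,3)R 0/0 ✓
Unsatisfied: (0,2), (3,4), (4,0), (5,1) — 4 in total.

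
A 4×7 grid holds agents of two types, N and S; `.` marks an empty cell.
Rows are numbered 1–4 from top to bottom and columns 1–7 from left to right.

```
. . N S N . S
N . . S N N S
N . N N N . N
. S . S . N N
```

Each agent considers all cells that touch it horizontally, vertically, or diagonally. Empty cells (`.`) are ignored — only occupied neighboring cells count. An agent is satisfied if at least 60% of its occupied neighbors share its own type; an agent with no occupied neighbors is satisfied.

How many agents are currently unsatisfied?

(1,3)N 0/2 unhappy
(1,4)S 1/4 unhappy
(1,5)N 2/4 unhappy
(1,7)S 1/2 unhappy
(2,1)N 1/1 ok
(2,4)S 1/7 unhappy
(2,5)N 4/6 ok
(2,6)N 4/6 ok
(2,7)S 1/3 unhappy
(3,1)N 1/2 unhappy
(3,3)N 1/4 unhappy
(3,4)N 3/5 ok
(3,5)N 4/6 ok
(3,7)N 3/4 ok
(4,2)S 0/2 unhappy
(4,4)S 0/3 unhappy
(4,6)N 3/3 ok
(4,7)N 2/2 ok
Unsatisfied: (1,3), (1,4), (1,5), (1,7), (2,4), (2,7), (3,1), (3,3), (4,2), (4,4) — 10 in total.

10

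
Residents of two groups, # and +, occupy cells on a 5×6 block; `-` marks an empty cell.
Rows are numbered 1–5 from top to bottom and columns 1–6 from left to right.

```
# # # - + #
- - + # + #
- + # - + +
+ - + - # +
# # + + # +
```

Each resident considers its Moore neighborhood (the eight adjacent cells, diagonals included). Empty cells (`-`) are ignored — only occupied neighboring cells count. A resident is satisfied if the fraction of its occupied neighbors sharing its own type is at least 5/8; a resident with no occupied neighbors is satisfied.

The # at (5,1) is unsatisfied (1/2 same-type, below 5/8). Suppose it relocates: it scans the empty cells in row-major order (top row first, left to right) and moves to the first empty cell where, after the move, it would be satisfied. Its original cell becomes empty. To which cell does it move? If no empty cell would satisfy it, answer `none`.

(2,1)

Vacating (5,1). Empty cells in order:
  (1,4): 2/5 same-type → still unsatisfied.
  (2,1): 2/3 same-type → satisfied — stop here.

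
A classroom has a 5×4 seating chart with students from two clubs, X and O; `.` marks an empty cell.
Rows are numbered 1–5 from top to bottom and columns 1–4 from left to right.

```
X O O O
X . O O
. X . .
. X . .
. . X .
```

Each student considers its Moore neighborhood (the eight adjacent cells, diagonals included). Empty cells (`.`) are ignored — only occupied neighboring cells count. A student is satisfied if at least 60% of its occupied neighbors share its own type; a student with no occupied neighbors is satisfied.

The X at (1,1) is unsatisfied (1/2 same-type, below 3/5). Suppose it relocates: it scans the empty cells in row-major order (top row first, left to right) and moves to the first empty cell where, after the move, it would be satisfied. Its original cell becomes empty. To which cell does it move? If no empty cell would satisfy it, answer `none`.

(3,1)

Vacating (1,1). Empty cells in order:
  (2,2): 2/5 same-type → still unsatisfied.
  (3,1): 3/3 same-type → satisfied — stop here.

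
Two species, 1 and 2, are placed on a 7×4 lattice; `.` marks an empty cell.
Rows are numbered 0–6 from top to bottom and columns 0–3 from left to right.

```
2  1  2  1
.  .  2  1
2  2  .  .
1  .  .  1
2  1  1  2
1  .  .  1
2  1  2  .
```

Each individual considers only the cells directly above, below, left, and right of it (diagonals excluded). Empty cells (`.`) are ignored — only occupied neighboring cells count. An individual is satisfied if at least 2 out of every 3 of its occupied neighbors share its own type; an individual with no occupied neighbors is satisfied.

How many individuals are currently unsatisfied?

Row 0: (0,0)2 0/1 ✗ · (0,1)1 0/2 ✗ · (0,2)2 1/3 ✗ · (0,3)1 1/2 ✗
Row 1: (1,2)2 1/2 ✗ · (1,3)1 1/2 ✗
Row 2: (2,0)2 1/2 ✗ · (2,1)2 1/1 ✓
Row 3: (3,0)1 0/2 ✗ · (3,3)1 0/1 ✗
Row 4: (4,0)2 0/3 ✗ · (4,1)1 1/2 ✗ · (4,2)1 1/2 ✗ · (4,3)2 0/3 ✗
Row 5: (5,0)1 0/2 ✗ · (5,3)1 0/1 ✗
Row 6: (6,0)2 0/2 ✗ · (6,1)1 0/2 ✗ · (6,2)2 0/1 ✗
Unsatisfied: (0,0), (0,1), (0,2), (0,3), (1,2), (1,3), (2,0), (3,0), (3,3), (4,0), (4,1), (4,2), (4,3), (5,0), (5,3), (6,0), (6,1), (6,2) — 18 in total.

18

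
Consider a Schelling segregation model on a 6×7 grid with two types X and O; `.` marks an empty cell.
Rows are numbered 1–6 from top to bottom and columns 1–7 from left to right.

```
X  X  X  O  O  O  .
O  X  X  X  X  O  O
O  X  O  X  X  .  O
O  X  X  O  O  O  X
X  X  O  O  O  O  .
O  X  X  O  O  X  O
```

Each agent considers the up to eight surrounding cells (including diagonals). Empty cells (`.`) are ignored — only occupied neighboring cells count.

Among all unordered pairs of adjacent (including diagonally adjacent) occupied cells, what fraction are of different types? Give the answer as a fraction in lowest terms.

Scan each occupied cell's neighbors to the right and below (and the two forward diagonals) so each pair is counted once.
Row 1: X(1,1)–X(1,2)= X(1,1)–O(2,1)≠ X(1,1)–X(2,2)= X(1,2)–X(1,3)= X(1,2)–X(2,2)= X(1,2)–X(2,3)= X(1,2)–O(2,1)≠ X(1,3)–O(1,4)≠ X(1,3)–X(2,3)= X(1,3)–X(2,4)= X(1,3)–X(2,2)= O(1,4)–O(1,5)= O(1,4)–X(2,4)≠ O(1,4)–X(2,5)≠ O(1,4)–X(2,3)≠ O(1,5)–O(1,6)= O(1,5)–X(2,5)≠ O(1,5)–O(2,6)= O(1,5)–X(2,4)≠ O(1,6)–O(2,6)= O(1,6)–O(2,7)= O(1,6)–X(2,5)≠  → 9/22 unlike.
Row 2: O(2,1)–X(2,2)≠ O(2,1)–O(3,1)= O(2,1)–X(3,2)≠ X(2,2)–X(2,3)= X(2,2)–X(3,2)= X(2,2)–O(3,3)≠ X(2,2)–O(3,1)≠ X(2,3)–X(2,4)= X(2,3)–O(3,3)≠ X(2,3)–X(3,4)= X(2,3)–X(3,2)= X(2,4)–X(2,5)= X(2,4)–X(3,4)= X(2,4)–X(3,5)= X(2,4)–O(3,3)≠ X(2,5)–O(2,6)≠ X(2,5)–X(3,5)= X(2,5)–X(3,4)= O(2,6)–O(2,7)= O(2,6)–O(3,7)= O(2,6)–X(3,5)≠ O(2,7)–O(3,7)=  → 8/22 unlike.
Row 3: O(3,1)–X(3,2)≠ O(3,1)–O(4,1)= O(3,1)–X(4,2)≠ X(3,2)–O(3,3)≠ X(3,2)–X(4,2)= X(3,2)–X(4,3)= X(3,2)–O(4,1)≠ O(3,3)–X(3,4)≠ O(3,3)–X(4,3)≠ O(3,3)–O(4,4)= O(3,3)–X(4,2)≠ X(3,4)–X(3,5)= X(3,4)–O(4,4)≠ X(3,4)–O(4,5)≠ X(3,4)–X(4,3)= X(3,5)–O(4,5)≠ X(3,5)–O(4,6)≠ X(3,5)–O(4,4)≠ O(3,7)–X(4,7)≠ O(3,7)–O(4,6)=  → 13/20 unlike.
Row 4: O(4,1)–X(4,2)≠ O(4,1)–X(5,1)≠ O(4,1)–X(5,2)≠ X(4,2)–X(4,3)= X(4,2)–X(5,2)= X(4,2)–O(5,3)≠ X(4,2)–X(5,1)= X(4,3)–O(4,4)≠ X(4,3)–O(5,3)≠ X(4,3)–O(5,4)≠ X(4,3)–X(5,2)= O(4,4)–O(4,5)= O(4,4)–O(5,4)= O(4,4)–O(5,5)= O(4,4)–O(5,3)= O(4,5)–O(4,6)= O(4,5)–O(5,5)= O(4,5)–O(5,6)= O(4,5)–O(5,4)= O(4,6)–X(4,7)≠ O(4,6)–O(5,6)= O(4,6)–O(5,5)= X(4,7)–O(5,6)≠  → 9/23 unlike.
Row 5: X(5,1)–X(5,2)= X(5,1)–O(6,1)≠ X(5,1)–X(6,2)= X(5,2)–O(5,3)≠ X(5,2)–X(6,2)= X(5,2)–X(6,3)= X(5,2)–O(6,1)≠ O(5,3)–O(5,4)= O(5,3)–X(6,3)≠ O(5,3)–O(6,4)= O(5,3)–X(6,2)≠ O(5,4)–O(5,5)= O(5,4)–O(6,4)= O(5,4)–O(6,5)= O(5,4)–X(6,3)≠ O(5,5)–O(5,6)= O(5,5)–O(6,5)= O(5,5)–X(6,6)≠ O(5,5)–O(6,4)= O(5,6)–X(6,6)≠ O(5,6)–O(6,7)= O(5,6)–O(6,5)=  → 8/22 unlike.
Row 6: O(6,1)–X(6,2)≠ X(6,2)–X(6,3)= X(6,3)–O(6,4)≠ O(6,4)–O(6,5)= O(6,5)–X(6,6)≠ X(6,6)–O(6,7)≠  → 4/6 unlike.
Total adjacent occupied pairs: 115; unlike-type pairs: 51.
51/115 is already in lowest terms.

51/115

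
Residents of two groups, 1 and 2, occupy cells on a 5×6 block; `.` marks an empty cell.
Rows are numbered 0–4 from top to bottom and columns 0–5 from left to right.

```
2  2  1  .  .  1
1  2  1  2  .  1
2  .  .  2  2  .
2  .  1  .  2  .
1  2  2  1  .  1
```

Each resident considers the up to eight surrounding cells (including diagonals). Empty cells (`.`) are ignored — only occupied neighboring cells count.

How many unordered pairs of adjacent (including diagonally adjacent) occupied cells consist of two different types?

Scan each occupied cell's neighbors to the right and below (and the two forward diagonals) so each pair is counted once.
From row 0: 6 unlike of 11 pairs (running 6/11).
From row 1: 6 unlike of 9 pairs (running 12/20).
From row 2: 1 unlike of 5 pairs (running 13/25).
From row 3: 5 unlike of 7 pairs (running 18/32).
From row 4: 2 unlike of 3 pairs (running 20/35).
Total adjacent occupied pairs: 35; unlike-type pairs: 20.

20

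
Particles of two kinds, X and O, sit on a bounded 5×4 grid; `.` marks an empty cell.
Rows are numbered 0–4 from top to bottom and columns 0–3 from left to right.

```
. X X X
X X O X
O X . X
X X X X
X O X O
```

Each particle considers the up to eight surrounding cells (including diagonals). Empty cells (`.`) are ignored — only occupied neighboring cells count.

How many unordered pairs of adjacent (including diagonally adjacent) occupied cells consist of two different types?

Scan each occupied cell's neighbors to the right and below (and the two forward diagonals) so each pair is counted once.
Row 0: X(0,1)–X(0,2)= X(0,1)–X(1,1)= X(0,1)–O(1,2)≠ X(0,1)–X(1,0)= X(0,2)–X(0,3)= X(0,2)–O(1,2)≠ X(0,2)–X(1,3)= X(0,2)–X(1,1)= X(0,3)–X(1,3)= X(0,3)–O(1,2)≠  → 3/10 unlike.
Row 1: X(1,0)–X(1,1)= X(1,0)–O(2,0)≠ X(1,0)–X(2,1)= X(1,1)–O(1,2)≠ X(1,1)–X(2,1)= X(1,1)–O(2,0)≠ O(1,2)–X(1,3)≠ O(1,2)–X(2,3)≠ O(1,2)–X(2,1)≠ X(1,3)–X(2,3)=  → 6/10 unlike.
Row 2: O(2,0)–X(2,1)≠ O(2,0)–X(3,0)≠ O(2,0)–X(3,1)≠ X(2,1)–X(3,1)= X(2,1)–X(3,2)= X(2,1)–X(3,0)= X(2,3)–X(3,3)= X(2,3)–X(3,2)=  → 3/8 unlike.
Row 3: X(3,0)–X(3,1)= X(3,0)–X(4,0)= X(3,0)–O(4,1)≠ X(3,1)–X(3,2)= X(3,1)–O(4,1)≠ X(3,1)–X(4,2)= X(3,1)–X(4,0)= X(3,2)–X(3,3)= X(3,2)–X(4,2)= X(3,2)–O(4,3)≠ X(3,2)–O(4,1)≠ X(3,3)–O(4,3)≠ X(3,3)–X(4,2)=  → 5/13 unlike.
Row 4: X(4,0)–O(4,1)≠ O(4,1)–X(4,2)≠ X(4,2)–O(4,3)≠  → 3/3 unlike.
Total adjacent occupied pairs: 44; unlike-type pairs: 20.

20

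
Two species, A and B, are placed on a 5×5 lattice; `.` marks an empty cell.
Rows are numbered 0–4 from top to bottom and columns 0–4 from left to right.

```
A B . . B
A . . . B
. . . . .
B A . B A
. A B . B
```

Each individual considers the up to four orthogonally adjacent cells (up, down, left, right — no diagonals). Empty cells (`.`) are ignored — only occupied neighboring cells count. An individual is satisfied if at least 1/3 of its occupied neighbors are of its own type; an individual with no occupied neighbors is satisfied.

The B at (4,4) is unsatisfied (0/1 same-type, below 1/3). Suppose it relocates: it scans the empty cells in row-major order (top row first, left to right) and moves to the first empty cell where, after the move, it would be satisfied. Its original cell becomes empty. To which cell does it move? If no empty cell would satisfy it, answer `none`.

(0,2)

Vacating (4,4). Empty cells in order:
  (0,2): 1/1 same-type → satisfied — stop here.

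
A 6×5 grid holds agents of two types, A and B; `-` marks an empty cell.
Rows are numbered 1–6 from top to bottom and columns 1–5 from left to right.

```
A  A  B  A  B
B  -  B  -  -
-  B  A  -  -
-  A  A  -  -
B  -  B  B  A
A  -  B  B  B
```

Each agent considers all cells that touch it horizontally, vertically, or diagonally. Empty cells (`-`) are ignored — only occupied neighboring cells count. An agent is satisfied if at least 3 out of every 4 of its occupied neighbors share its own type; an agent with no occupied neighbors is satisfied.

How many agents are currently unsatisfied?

Row 1: (1,1)A 1/2 not · (1,2)A 1/4 not · (1,3)B 1/3 not · (1,4)A 0/3 not · (1,5)B 0/1 not
Row 2: (2,1)B 1/3 not · (2,3)B 2/5 not
Row 3: (3,2)B 2/5 not · (3,3)A 2/4 not
Row 4: (4,2)A 2/5 not · (4,3)A 2/5 not
Row 5: (5,1)B 0/2 not · (5,3)B 3/5 not · (5,4)B 4/6 not · (5,5)A 0/3 not
Row 6: (6,1)A 0/1 not · (6,3)B 3/3 satisfied · (6,4)B 4/5 satisfied · (6,5)B 2/3 not
Unsatisfied: (1,1), (1,2), (1,3), (1,4), (1,5), (2,1), (2,3), (3,2), (3,3), (4,2), (4,3), (5,1), (5,3), (5,4), (5,5), (6,1), (6,5) — 17 in total.

17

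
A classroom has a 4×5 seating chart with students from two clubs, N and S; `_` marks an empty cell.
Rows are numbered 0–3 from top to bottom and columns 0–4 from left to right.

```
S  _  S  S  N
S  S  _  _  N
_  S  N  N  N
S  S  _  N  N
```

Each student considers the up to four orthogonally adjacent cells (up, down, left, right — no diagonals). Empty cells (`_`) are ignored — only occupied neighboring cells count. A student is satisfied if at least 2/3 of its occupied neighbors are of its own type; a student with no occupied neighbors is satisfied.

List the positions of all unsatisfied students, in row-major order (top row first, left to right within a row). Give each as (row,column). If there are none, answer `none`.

(0,3), (0,4), (2,2)

(0,0)S 1/1 ✓
(0,2)S 1/1 ✓
(0,3)S 1/2 ✗
(0,4)N 1/2 ✗
(1,0)S 2/2 ✓
(1,1)S 2/2 ✓
(1,4)N 2/2 ✓
(2,1)S 2/3 ✓
(2,2)N 1/2 ✗
(2,3)N 3/3 ✓
(2,4)N 3/3 ✓
(3,0)S 1/1 ✓
(3,1)S 2/2 ✓
(3,3)N 2/2 ✓
(3,4)N 2/2 ✓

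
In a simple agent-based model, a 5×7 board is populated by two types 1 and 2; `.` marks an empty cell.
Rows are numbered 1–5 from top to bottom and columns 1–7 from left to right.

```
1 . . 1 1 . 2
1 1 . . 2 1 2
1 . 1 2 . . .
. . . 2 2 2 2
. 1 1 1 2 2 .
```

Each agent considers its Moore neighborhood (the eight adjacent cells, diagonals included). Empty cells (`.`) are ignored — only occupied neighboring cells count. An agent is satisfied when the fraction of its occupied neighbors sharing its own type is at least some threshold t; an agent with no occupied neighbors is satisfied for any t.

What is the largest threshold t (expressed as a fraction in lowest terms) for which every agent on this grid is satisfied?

1/4

(1,1)1 2/2
(1,4)1 1/2
(1,5)1 2/3
(1,7)2 1/2
(2,1)1 3/3
(2,2)1 4/4
(2,5)2 1/4
(2,6)1 1/4
(2,7)2 1/2
(3,1)1 2/2
(3,3)1 1/3
(3,4)2 3/4
(4,4)2 3/6
(4,5)2 5/6
(4,6)2 4/4
(4,7)2 2/2
(5,2)1 1/1
(5,3)1 2/3
(5,4)1 1/4
(5,5)2 4/5
(5,6)2 4/4
The smallest same-type fraction is 1/4 at (2,5), which reduces to 1/4. Any threshold above that leaves this agent unsatisfied.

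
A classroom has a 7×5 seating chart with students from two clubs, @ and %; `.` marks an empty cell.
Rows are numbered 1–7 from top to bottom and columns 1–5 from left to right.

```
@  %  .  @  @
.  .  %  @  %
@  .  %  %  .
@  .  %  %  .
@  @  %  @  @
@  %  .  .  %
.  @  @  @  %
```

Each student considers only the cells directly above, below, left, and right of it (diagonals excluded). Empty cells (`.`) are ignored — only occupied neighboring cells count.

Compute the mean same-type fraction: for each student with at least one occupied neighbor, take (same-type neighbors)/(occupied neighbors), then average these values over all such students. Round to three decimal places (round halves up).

0.543

(1,1)@ 0/1
(1,2)% 0/1
(1,4)@ 2/2
(1,5)@ 1/2
(2,3)% 1/2
(2,4)@ 1/4
(2,5)% 0/2
(3,1)@ 1/1
(3,3)% 3/3
(3,4)% 2/3
(4,1)@ 2/2
(4,3)% 3/3
(4,4)% 2/3
(5,1)@ 3/3
(5,2)@ 1/3
(5,3)% 1/3
(5,4)@ 1/3
(5,5)@ 1/2
(6,1)@ 1/2
(6,2)% 0/3
(6,5)% 1/2
(7,2)@ 1/2
(7,3)@ 2/2
(7,4)@ 1/2
(7,5)% 1/2
Sum over 25 students: 0/1 + 0/1 + 2/2 + 1/2 + 1/2 + 1/4 + 0/2 + 1/1 + 3/3 + 2/3 + 2/2 + 3/3 + 2/3 + 3/3 + 1/3 + 1/3 + 1/3 + 1/2 + 1/2 + 0/3 + 1/2 + 1/2 + 2/2 + 1/2 + 1/2 = 163/12; mean = 163/12 ÷ 25 = 163/300 = 0.543333… → 0.543.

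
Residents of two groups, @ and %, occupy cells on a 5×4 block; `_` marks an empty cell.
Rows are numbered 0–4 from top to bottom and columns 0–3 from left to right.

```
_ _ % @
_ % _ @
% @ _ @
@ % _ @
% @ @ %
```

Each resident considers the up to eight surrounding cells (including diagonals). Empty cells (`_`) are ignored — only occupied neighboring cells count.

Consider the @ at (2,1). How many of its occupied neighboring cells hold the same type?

Occupied neighbors of (2,1): (1,1)=%, (2,0)=%, (3,0)=@, (3,1)=%.
Same type (@): 1 of 4.

1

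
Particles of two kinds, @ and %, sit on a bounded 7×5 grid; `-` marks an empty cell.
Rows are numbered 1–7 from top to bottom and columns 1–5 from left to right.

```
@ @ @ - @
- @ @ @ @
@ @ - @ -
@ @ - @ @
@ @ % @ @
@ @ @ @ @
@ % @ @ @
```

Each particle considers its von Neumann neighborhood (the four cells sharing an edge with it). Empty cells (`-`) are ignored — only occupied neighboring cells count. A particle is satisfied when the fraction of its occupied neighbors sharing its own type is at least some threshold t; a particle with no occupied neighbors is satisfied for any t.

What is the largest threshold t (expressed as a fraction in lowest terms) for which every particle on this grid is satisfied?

0/1

(1,1)@ 1/1
(1,2)@ 3/3
(1,3)@ 2/2
(1,5)@ 1/1
(2,2)@ 3/3
(2,3)@ 3/3
(2,4)@ 3/3
(2,5)@ 2/2
(3,1)@ 2/2
(3,2)@ 3/3
(3,4)@ 2/2
(4,1)@ 3/3
(4,2)@ 3/3
(4,4)@ 3/3
(4,5)@ 2/2
(5,1)@ 3/3
(5,2)@ 3/4
(5,3)% 0/3
(5,4)@ 3/4
(5,5)@ 3/3
(6,1)@ 3/3
(6,2)@ 3/4
(6,3)@ 3/4
(6,4)@ 4/4
(6,5)@ 3/3
(7,1)@ 1/2
(7,2)% 0/3
(7,3)@ 2/3
(7,4)@ 3/3
(7,5)@ 2/2
The smallest same-type fraction is 0/3 at (5,3), which reduces to 0/1. Any threshold above that leaves this particle unsatisfied.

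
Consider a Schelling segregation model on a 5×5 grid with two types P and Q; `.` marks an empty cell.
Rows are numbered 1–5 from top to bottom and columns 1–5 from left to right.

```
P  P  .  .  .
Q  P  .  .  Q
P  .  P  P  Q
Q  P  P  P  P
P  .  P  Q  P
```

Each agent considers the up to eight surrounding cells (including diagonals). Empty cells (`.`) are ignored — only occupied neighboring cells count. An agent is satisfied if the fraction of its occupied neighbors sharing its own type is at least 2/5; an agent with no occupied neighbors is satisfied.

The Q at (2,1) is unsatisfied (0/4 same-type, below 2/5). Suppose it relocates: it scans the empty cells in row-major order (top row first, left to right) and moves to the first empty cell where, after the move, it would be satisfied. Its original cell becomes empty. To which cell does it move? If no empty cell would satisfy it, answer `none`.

Vacating (2,1). Empty cells in order:
  (1,3): 0/2 same-type → still unsatisfied.
  (1,4): 1/1 same-type → satisfied — stop here.

(1,4)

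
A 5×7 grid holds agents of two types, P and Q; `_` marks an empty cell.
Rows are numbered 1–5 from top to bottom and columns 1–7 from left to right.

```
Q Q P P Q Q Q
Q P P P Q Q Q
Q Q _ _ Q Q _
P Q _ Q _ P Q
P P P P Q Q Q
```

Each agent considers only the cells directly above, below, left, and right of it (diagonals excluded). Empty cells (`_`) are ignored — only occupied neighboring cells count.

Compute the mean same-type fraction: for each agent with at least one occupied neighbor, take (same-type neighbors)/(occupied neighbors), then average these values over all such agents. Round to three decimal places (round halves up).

Row 1: (1,1)Q 2/2 · (1,2)Q 1/3 · (1,3)P 2/3 · (1,4)P 2/3 · (1,5)Q 2/3 · (1,6)Q 3/3 · (1,7)Q 2/2
Row 2: (2,1)Q 2/3 · (2,2)P 1/4 · (2,3)P 3/3 · (2,4)P 2/3 · (2,5)Q 3/4 · (2,6)Q 4/4 · (2,7)Q 2/2
Row 3: (3,1)Q 2/3 · (3,2)Q 2/3 · (3,5)Q 2/2 · (3,6)Q 2/3
Row 4: (4,1)P 1/3 · (4,2)Q 1/3 · (4,4)Q 0/1 · (4,6)P 0/3 · (4,7)Q 1/2
Row 5: (5,1)P 2/2 · (5,2)P 2/3 · (5,3)P 2/2 · (5,4)P 1/3 · (5,5)Q 1/2 · (5,6)Q 2/3 · (5,7)Q 2/2
Sum over 30 agents: 2/2 + 1/3 + 2/3 + 2/3 + 2/3 + 3/3 + 2/2 + 2/3 + 1/4 + 3/3 + 2/3 + 3/4 + 4/4 + 2/2 + 2/3 + 2/3 + 2/2 + 2/3 + 1/3 + 1/3 + 0/1 + 0/3 + 1/2 + 2/2 + 2/3 + 2/2 + 1/3 + 1/2 + 2/3 + 2/2 = 20; mean = 20 ÷ 30 = 2/3 = 0.666666… → 0.667.

0.667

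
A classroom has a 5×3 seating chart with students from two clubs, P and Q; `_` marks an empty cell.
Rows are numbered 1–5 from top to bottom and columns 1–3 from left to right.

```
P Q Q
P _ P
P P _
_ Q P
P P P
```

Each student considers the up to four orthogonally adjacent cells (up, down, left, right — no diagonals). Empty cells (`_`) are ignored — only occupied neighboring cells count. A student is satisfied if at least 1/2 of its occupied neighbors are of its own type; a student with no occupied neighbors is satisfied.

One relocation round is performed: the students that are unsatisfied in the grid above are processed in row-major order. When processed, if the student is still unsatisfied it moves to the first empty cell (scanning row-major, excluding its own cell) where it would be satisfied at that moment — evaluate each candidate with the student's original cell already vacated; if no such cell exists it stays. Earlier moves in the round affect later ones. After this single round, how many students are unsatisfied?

Initially unsatisfied (in order): (2,3), (4,2).
  (2,3) → (2,2).
  (4,2) → (2,3).
Resulting grid:
P Q Q
P P Q
P P _
_ _ P
P P P
Unsatisfied now: (1,2).

1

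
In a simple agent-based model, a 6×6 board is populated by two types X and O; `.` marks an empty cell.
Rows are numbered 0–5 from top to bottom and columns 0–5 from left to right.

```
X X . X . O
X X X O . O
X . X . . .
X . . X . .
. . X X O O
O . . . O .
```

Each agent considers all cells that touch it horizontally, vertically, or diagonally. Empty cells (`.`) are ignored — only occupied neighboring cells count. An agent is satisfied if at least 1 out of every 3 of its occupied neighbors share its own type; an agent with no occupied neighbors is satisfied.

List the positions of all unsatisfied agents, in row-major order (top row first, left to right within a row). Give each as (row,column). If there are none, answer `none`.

(1,3)

(0,0)X 3/3 satisfied
(0,1)X 4/4 satisfied
(0,3)X 1/2 satisfied
(0,5)O 1/1 satisfied
(1,0)X 4/4 satisfied
(1,1)X 6/6 satisfied
(1,2)X 4/5 satisfied
(1,3)O 0/3 not
(1,5)O 1/1 satisfied
(2,0)X 3/3 satisfied
(2,2)X 3/4 satisfied
(3,0)X 1/1 satisfied
(3,3)X 3/4 satisfied
(4,2)X 2/2 satisfied
(4,3)X 2/4 satisfied
(4,4)O 2/4 satisfied
(4,5)O 2/2 satisfied
(5,0)O 0/0 satisfied
(5,4)O 2/3 satisfied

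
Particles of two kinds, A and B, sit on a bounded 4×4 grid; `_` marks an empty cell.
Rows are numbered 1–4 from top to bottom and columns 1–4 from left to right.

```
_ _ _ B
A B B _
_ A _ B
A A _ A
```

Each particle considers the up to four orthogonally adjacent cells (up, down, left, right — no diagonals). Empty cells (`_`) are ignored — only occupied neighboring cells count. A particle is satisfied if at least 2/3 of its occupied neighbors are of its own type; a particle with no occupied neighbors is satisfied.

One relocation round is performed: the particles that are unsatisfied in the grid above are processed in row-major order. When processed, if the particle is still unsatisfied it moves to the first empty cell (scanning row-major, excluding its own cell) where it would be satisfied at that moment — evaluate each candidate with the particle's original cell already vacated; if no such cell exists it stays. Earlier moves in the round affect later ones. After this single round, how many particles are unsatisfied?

0

Initially unsatisfied (in order): (2,1), (2,2), (3,2), (3,4), (4,4).
  (2,1) → (1,1).
  (2,2) → (1,3).
  (3,2): now satisfied by earlier moves; stays.
  (3,4) → (2,4).
  (4,4): now satisfied by earlier moves; stays.
Resulting grid:
A _ B B
_ _ B B
_ A _ _
A A _ A
All satisfied now.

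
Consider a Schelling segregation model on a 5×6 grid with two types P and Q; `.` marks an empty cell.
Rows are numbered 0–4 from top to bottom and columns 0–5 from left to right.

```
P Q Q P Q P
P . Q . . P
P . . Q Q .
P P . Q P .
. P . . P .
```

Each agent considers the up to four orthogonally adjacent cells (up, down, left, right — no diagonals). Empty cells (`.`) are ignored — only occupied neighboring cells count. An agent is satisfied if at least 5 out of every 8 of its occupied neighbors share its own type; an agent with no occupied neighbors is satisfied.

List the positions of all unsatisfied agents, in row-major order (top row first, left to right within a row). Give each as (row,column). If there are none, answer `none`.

(0,0), (0,1), (0,3), (0,4), (0,5), (2,4), (3,3), (3,4)

(0,0)P 1/2 ✗
(0,1)Q 1/2 ✗
(0,2)Q 2/3 ✓
(0,3)P 0/2 ✗
(0,4)Q 0/2 ✗
(0,5)P 1/2 ✗
(1,0)P 2/2 ✓
(1,2)Q 1/1 ✓
(1,5)P 1/1 ✓
(2,0)P 2/2 ✓
(2,3)Q 2/2 ✓
(2,4)Q 1/2 ✗
(3,0)P 2/2 ✓
(3,1)P 2/2 ✓
(3,3)Q 1/2 ✗
(3,4)P 1/3 ✗
(4,1)P 1/1 ✓
(4,4)P 1/1 ✓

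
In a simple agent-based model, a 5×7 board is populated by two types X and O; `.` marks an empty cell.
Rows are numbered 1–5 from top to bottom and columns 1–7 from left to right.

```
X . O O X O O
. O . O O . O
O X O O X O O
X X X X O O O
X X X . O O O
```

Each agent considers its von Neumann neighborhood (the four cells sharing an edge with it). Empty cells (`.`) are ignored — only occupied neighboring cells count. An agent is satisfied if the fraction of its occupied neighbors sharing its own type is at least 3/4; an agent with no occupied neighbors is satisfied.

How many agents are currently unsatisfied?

(1,1)X 0/0 ok
(1,3)O 1/1 ok
(1,4)O 2/3 unhappy
(1,5)X 0/3 unhappy
(1,6)O 1/2 unhappy
(1,7)O 2/2 ok
(2,2)O 0/1 unhappy
(2,4)O 3/3 ok
(2,5)O 1/3 unhappy
(2,7)O 2/2 ok
(3,1)O 0/2 unhappy
(3,2)X 1/4 unhappy
(3,3)O 1/3 unhappy
(3,4)O 2/4 unhappy
(3,5)X 0/4 unhappy
(3,6)O 2/3 unhappy
(3,7)O 3/3 ok
(4,1)X 2/3 unhappy
(4,2)X 4/4 ok
(4,3)X 3/4 ok
(4,4)X 1/3 unhappy
(4,5)O 2/4 unhappy
(4,6)O 4/4 ok
(4,7)O 3/3 ok
(5,1)X 2/2 ok
(5,2)X 3/3 ok
(5,3)X 2/2 ok
(5,5)O 2/2 ok
(5,6)O 3/3 ok
(5,7)O 2/2 ok
Unsatisfied: (1,4), (1,5), (1,6), (2,2), (2,5), (3,1), (3,2), (3,3), (3,4), (3,5), (3,6), (4,1), (4,4), (4,5) — 14 in total.

14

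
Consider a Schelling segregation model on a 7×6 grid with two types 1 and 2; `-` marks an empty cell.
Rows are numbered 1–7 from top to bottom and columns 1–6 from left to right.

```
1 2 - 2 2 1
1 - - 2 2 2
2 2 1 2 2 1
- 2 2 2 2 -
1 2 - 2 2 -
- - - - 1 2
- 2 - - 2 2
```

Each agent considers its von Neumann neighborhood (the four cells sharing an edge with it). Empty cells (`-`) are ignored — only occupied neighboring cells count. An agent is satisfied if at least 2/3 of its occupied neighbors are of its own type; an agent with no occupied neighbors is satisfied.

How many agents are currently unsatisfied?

(1,1)1 1/2 unhappy
(1,2)2 0/1 unhappy
(1,4)2 2/2 ok
(1,5)2 2/3 ok
(1,6)1 0/2 unhappy
(2,1)1 1/2 unhappy
(2,4)2 3/3 ok
(2,5)2 4/4 ok
(2,6)2 1/3 unhappy
(3,1)2 1/2 unhappy
(3,2)2 2/3 ok
(3,3)1 0/3 unhappy
(3,4)2 3/4 ok
(3,5)2 3/4 ok
(3,6)1 0/2 unhappy
(4,2)2 3/3 ok
(4,3)2 2/3 ok
(4,4)2 4/4 ok
(4,5)2 3/3 ok
(5,1)1 0/1 unhappy
(5,2)2 1/2 unhappy
(5,4)2 2/2 ok
(5,5)2 2/3 ok
(6,5)1 0/3 unhappy
(6,6)2 1/2 unhappy
(7,2)2 0/0 ok
(7,5)2 1/2 unhappy
(7,6)2 2/2 ok
Unsatisfied: (1,1), (1,2), (1,6), (2,1), (2,6), (3,1), (3,3), (3,6), (5,1), (5,2), (6,5), (6,6), (7,5) — 13 in total.

13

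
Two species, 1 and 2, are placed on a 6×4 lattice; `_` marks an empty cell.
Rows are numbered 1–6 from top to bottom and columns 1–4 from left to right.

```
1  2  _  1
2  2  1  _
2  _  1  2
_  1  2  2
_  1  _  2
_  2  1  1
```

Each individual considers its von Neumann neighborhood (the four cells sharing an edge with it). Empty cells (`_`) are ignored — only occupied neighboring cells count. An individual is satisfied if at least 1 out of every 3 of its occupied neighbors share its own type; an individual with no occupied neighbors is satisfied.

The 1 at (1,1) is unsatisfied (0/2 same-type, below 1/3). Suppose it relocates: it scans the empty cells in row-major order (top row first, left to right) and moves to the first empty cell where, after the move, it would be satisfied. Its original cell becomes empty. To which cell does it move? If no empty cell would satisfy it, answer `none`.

Vacating (1,1). Empty cells in order:
  (1,3): 2/3 same-type → satisfied — stop here.

(1,3)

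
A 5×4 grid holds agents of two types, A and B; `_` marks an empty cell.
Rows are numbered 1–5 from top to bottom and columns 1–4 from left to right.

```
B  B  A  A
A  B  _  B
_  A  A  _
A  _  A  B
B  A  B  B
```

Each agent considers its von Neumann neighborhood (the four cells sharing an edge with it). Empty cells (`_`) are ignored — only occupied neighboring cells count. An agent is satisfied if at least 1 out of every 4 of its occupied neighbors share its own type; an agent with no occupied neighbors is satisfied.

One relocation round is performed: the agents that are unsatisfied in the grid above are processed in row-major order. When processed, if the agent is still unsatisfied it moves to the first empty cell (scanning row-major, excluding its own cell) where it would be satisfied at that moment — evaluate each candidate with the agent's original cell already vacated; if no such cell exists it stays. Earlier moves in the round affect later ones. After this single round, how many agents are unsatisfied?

Initially unsatisfied (in order): (2,1), (2,4), (4,1), (5,1), (5,2).
  (2,1) → (2,3).
  (2,4) → (2,1).
  (4,1) → (2,4).
  (5,1) → (3,1).
  (5,2) → (3,4).
Resulting grid:
B B A A
B B A A
B A A A
_ _ A B
_ _ B B
All satisfied now.

0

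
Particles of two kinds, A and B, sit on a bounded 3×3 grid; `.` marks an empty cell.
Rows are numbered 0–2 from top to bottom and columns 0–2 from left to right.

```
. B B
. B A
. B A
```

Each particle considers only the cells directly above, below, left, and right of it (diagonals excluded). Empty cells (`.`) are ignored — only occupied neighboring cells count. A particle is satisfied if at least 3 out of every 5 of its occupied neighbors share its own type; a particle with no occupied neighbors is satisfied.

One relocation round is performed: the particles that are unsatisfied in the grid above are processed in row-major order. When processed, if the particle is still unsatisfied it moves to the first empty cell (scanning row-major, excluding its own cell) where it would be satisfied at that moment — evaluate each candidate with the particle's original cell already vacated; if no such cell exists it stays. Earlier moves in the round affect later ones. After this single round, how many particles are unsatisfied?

Initially unsatisfied (in order): (0,2), (1,2), (2,1), (2,2).
  (0,2) → (0,0).
  (1,2): no empty cell satisfies it; stays.
  (2,1) → (1,0).
  (2,2): now satisfied by earlier moves; stays.
Resulting grid:
B B .
B B A
. . A
Unsatisfied now: (1,2).

1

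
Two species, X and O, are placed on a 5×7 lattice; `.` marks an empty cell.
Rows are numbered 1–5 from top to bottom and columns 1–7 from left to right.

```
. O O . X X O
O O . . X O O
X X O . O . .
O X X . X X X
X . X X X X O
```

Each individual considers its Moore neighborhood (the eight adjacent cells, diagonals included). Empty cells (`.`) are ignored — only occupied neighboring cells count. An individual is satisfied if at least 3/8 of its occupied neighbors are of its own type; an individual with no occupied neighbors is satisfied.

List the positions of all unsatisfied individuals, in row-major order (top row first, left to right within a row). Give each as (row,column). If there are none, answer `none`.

(3,3), (3,5), (4,1), (5,7)

Row 1: (1,2)O 3/3 ✓ · (1,3)O 2/2 ✓ · (1,5)X 2/3 ✓ · (1,6)X 2/5 ✓ · (1,7)O 2/3 ✓
Row 2: (2,1)O 2/4 ✓ · (2,2)O 4/6 ✓ · (2,5)X 2/4 ✓ · (2,6)O 3/6 ✓ · (2,7)O 2/3 ✓
Row 3: (3,1)X 2/5 ✓ · (3,2)X 3/7 ✓ · (3,3)O 1/4 ✗ · (3,5)O 1/4 ✗
Row 4: (4,1)O 0/4 ✗ · (4,2)X 5/7 ✓ · (4,3)X 4/5 ✓ · (4,5)X 4/5 ✓ · (4,6)X 4/6 ✓ · (4,7)X 2/3 ✓
Row 5: (5,1)X 1/2 ✓ · (5,3)X 3/3 ✓ · (5,4)X 4/4 ✓ · (5,5)X 4/4 ✓ · (5,6)X 4/5 ✓ · (5,7)O 0/3 ✗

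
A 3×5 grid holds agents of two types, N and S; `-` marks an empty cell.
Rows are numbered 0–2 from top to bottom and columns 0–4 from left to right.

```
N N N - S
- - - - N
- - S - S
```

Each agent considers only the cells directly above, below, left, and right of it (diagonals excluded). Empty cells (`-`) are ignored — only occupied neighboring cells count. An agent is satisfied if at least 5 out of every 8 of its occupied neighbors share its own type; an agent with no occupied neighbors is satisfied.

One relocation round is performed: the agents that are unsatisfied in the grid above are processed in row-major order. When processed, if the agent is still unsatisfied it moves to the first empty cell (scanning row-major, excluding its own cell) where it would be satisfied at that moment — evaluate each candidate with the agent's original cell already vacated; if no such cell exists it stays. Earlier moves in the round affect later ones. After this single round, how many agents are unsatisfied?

Initially unsatisfied (in order): (0,4), (1,4), (2,4).
  (0,4) → (2,0).
  (1,4) → (0,3).
  (2,4): now satisfied by earlier moves; stays.
Resulting grid:
N N N N -
- - - - -
S - S - S
All satisfied now.

0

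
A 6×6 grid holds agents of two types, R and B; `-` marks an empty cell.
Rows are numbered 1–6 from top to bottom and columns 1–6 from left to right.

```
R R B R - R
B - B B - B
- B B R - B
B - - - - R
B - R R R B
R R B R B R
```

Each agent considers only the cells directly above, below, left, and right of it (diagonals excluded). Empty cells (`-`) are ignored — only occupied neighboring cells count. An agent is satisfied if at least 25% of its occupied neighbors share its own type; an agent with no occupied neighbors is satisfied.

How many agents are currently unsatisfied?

Row 1: (1,1)R 1/2 ✓ · (1,2)R 1/2 ✓ · (1,3)B 1/3 ✓ · (1,4)R 0/2 ✗ · (1,6)R 0/1 ✗
Row 2: (2,1)B 0/1 ✗ · (2,3)B 3/3 ✓ · (2,4)B 1/3 ✓ · (2,6)B 1/2 ✓
Row 3: (3,2)B 1/1 ✓ · (3,3)B 2/3 ✓ · (3,4)R 0/2 ✗ · (3,6)B 1/2 ✓
Row 4: (4,1)B 1/1 ✓ · (4,6)R 0/2 ✗
Row 5: (5,1)B 1/2 ✓ · (5,3)R 1/2 ✓ · (5,4)R 3/3 ✓ · (5,5)R 1/3 ✓ · (5,6)B 0/3 ✗
Row 6: (6,1)R 1/2 ✓ · (6,2)R 1/2 ✓ · (6,3)B 0/3 ✗ · (6,4)R 1/3 ✓ · (6,5)B 0/3 ✗ · (6,6)R 0/2 ✗
Unsatisfied: (1,4), (1,6), (2,1), (3,4), (4,6), (5,6), (6,3), (6,5), (6,6) — 9 in total.

9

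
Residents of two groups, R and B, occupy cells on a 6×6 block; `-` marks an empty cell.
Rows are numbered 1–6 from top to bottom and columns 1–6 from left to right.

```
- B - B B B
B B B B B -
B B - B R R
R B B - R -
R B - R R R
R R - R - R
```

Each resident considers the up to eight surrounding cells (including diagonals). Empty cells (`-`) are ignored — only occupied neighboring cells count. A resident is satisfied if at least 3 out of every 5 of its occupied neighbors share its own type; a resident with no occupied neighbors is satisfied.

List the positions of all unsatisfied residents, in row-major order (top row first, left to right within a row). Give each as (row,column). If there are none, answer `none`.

Row 1: (1,2)B 3/3 satisfied · (1,4)B 4/4 satisfied · (1,5)B 4/4 satisfied · (1,6)B 2/2 satisfied
Row 2: (2,1)B 4/4 satisfied · (2,2)B 5/5 satisfied · (2,3)B 6/6 satisfied · (2,4)B 5/6 satisfied · (2,5)B 5/7 satisfied
Row 3: (3,1)B 4/5 satisfied · (3,2)B 6/7 satisfied · (3,4)B 4/6 satisfied · (3,5)R 2/5 not · (3,6)R 2/3 satisfied
Row 4: (4,1)R 1/5 not · (4,2)B 4/6 satisfied · (4,3)B 4/5 satisfied · (4,5)R 5/6 satisfied
Row 5: (5,1)R 3/5 satisfied · (5,2)B 2/6 not · (5,4)R 3/4 satisfied · (5,5)R 5/5 satisfied · (5,6)R 3/3 satisfied
Row 6: (6,1)R 2/3 satisfied · (6,2)R 2/3 satisfied · (6,4)R 2/2 satisfied · (6,6)R 2/2 satisfied

(3,5), (4,1), (5,2)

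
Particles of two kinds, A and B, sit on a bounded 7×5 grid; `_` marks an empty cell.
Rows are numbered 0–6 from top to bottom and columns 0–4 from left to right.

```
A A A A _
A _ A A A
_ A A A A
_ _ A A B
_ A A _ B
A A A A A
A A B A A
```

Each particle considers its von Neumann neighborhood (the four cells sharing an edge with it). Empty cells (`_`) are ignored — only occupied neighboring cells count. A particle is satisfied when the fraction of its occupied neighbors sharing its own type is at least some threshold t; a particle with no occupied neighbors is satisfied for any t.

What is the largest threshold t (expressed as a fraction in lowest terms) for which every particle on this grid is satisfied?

(0,0)A 2/2
(0,1)A 2/2
(0,2)A 3/3
(0,3)A 2/2
(1,0)A 1/1
(1,2)A 3/3
(1,3)A 4/4
(1,4)A 2/2
(2,1)A 1/1
(2,2)A 4/4
(2,3)A 4/4
(2,4)A 2/3
(3,2)A 3/3
(3,3)A 2/3
(3,4)B 1/3
(4,1)A 2/2
(4,2)A 3/3
(4,4)B 1/2
(5,0)A 2/2
(5,1)A 4/4
(5,2)A 3/4
(5,3)A 3/3
(5,4)A 2/3
(6,0)A 2/2
(6,1)A 2/3
(6,2)B 0/3
(6,3)A 2/3
(6,4)A 2/2
The smallest same-type fraction is 0/3 at (6,2), which reduces to 0/1. Any threshold above that leaves this particle unsatisfied.

0/1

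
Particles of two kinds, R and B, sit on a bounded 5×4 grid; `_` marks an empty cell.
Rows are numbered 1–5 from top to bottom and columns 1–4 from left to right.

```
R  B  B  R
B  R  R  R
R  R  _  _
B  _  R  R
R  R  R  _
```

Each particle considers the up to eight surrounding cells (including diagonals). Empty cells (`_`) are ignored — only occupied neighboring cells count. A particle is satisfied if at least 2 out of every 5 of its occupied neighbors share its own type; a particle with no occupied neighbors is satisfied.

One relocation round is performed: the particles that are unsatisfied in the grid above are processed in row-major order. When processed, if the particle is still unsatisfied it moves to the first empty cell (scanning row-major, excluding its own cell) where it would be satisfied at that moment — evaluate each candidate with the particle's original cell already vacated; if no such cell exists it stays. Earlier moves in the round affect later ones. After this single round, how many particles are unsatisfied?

1

Initially unsatisfied (in order): (1,1), (1,3), (2,1), (4,1).
  (1,1) → (3,3).
  (1,3) → (1,1).
  (2,1): now satisfied by earlier moves; stays.
  (4,1): no empty cell satisfies it; stays.
Resulting grid:
B B _ R
B R R R
R R R _
B _ R R
R R R _
Unsatisfied now: (4,1).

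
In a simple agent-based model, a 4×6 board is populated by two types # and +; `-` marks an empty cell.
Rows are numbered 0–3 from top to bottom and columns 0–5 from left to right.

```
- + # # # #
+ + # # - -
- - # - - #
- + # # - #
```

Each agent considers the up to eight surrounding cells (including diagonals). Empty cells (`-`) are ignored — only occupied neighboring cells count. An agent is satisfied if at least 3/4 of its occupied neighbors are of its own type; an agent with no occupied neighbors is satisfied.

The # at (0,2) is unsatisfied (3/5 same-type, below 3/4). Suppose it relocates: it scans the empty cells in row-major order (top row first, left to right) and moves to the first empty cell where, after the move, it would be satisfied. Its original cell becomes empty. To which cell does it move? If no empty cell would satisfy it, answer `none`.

(1,4)

Vacating (0,2). Empty cells in order:
  (0,0): 0/3 same-type → still unsatisfied.
  (1,4): 5/5 same-type → satisfied — stop here.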